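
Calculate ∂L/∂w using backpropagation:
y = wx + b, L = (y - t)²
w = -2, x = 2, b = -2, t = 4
∂L/∂w = -40

y = wx + b = (-2)(2) + -2 = -6
∂L/∂y = 2(y - t) = 2(-6 - 4) = -20
∂y/∂w = x = 2
∂L/∂w = ∂L/∂y · ∂y/∂w = -20 × 2 = -40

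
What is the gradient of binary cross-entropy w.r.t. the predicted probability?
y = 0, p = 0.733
∂L/∂p = 3.745

∂L/∂p = -y/p + (1-y)/(1-p) = 0 + 1/0.267 = 3.745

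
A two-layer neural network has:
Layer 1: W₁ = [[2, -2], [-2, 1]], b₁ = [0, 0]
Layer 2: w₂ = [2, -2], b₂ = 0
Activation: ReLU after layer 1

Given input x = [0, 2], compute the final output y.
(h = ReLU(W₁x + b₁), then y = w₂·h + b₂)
y = -4

Layer 1 pre-activation: z₁ = [-4, 2]
After ReLU: h = [0, 2]
Layer 2 output: y = 2×0 + -2×2 + 0 = -4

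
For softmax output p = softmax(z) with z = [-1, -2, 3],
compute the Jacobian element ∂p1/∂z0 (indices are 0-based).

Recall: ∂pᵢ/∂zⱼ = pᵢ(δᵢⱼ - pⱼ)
∂p1/∂z0 = -0.0001175

p = softmax(z) = [0.01787, 0.006573, 0.9756]
p1 = 0.006573, p0 = 0.01787

∂p1/∂z0 = -p1 × p0 = -0.006573 × 0.01787 = -0.0001175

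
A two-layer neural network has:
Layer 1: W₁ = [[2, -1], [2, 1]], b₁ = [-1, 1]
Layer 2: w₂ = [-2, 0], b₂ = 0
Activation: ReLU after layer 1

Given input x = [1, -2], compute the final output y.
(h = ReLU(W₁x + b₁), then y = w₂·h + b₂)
y = -6

Layer 1 pre-activation: z₁ = [3, 1]
After ReLU: h = [3, 1]
Layer 2 output: y = -2×3 + 0×1 + 0 = -6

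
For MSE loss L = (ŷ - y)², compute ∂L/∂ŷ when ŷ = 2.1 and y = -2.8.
∂L/∂ŷ = 9.8

∂L/∂ŷ = 2(ŷ - y) = 2(2.1 - -2.8) = 2(4.9) = 9.8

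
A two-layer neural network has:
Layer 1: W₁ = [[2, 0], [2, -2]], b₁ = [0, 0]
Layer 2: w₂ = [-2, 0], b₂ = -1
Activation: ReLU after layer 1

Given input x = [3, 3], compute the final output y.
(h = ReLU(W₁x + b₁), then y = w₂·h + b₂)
y = -13

Layer 1 pre-activation: z₁ = [6, 0]
After ReLU: h = [6, 0]
Layer 2 output: y = -2×6 + 0×0 + -1 = -13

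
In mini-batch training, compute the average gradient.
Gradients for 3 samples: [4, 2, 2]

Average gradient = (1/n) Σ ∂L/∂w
Average gradient = 2.667

Average = (1/3)(4 + 2 + 2) = 8/3 = 2.667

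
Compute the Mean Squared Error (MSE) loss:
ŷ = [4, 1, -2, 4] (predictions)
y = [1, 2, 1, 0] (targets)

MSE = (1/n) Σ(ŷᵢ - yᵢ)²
MSE = 8.75

MSE = (1/4)((4-1)² + (1-2)² + (-2-1)² + (4-0)²) = (1/4)(9 + 1 + 9 + 16) = 8.75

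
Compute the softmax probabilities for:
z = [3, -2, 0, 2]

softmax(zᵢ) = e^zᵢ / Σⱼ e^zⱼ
p = [0.702, 0.0047, 0.035, 0.2583]

exp(z) = [20.09, 0.1353, 1, 7.389]
Sum = 28.61
p = [0.702, 0.0047, 0.035, 0.2583]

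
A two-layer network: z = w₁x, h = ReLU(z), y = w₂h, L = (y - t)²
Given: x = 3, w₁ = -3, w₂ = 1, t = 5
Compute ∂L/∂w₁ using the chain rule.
∂L/∂w₁ = 0

Forward pass:
z = w₁x = -3×3 = -9
h = ReLU(-9) = 0
y = w₂h = 1×0 = 0

Backward pass:
∂L/∂y = 2(y - t) = 2(0 - 5) = -10
∂y/∂h = w₂ = 1
∂h/∂z = 0 (ReLU derivative)
∂z/∂w₁ = x = 3

∂L/∂w₁ = -10 × 1 × 0 × 3 = 0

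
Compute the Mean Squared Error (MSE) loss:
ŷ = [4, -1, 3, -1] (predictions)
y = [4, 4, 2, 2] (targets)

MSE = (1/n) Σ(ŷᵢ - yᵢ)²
MSE = 8.75

MSE = (1/4)((4-4)² + (-1-4)² + (3-2)² + (-1-2)²) = (1/4)(0 + 25 + 1 + 9) = 8.75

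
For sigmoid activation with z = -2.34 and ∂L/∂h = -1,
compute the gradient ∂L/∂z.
∂L/∂z = -0.08014

σ(-2.34) = 0.08786
σ'(-2.34) = σ(-2.34)(1 - σ(-2.34)) = 0.08786 × 0.9121 = 0.08014
∂L/∂z = ∂L/∂h · σ'(z) = -1 × 0.08014 = -0.08014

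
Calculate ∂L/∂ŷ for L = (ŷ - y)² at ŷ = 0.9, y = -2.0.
∂L/∂ŷ = 5.8

∂L/∂ŷ = 2(ŷ - y) = 2(0.9 - -2.0) = 2(2.9) = 5.8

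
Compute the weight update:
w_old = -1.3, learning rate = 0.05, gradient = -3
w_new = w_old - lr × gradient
w_new = -1.15

w_new = w - η·∂L/∂w = -1.3 - 0.05×(-3) = -1.3 - (-0.15) = -1.15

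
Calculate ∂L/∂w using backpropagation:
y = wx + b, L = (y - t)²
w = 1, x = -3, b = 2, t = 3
∂L/∂w = 24

y = wx + b = (1)(-3) + 2 = -1
∂L/∂y = 2(y - t) = 2(-1 - 3) = -8
∂y/∂w = x = -3
∂L/∂w = ∂L/∂y · ∂y/∂w = -8 × -3 = 24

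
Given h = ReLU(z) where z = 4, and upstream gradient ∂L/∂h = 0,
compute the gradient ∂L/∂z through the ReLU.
∂L/∂z = 0

h = ReLU(4) = 4
Since z > 0: ∂h/∂z = 1
∂L/∂z = ∂L/∂h · ∂h/∂z = 0 × 1 = 0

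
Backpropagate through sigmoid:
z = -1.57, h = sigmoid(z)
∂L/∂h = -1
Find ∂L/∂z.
∂L/∂z = -0.1426

σ(-1.57) = 0.1722
σ'(-1.57) = σ(-1.57)(1 - σ(-1.57)) = 0.1722 × 0.8278 = 0.1426
∂L/∂z = ∂L/∂h · σ'(z) = -1 × 0.1426 = -0.1426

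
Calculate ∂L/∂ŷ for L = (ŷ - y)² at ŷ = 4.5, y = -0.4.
∂L/∂ŷ = 9.8

∂L/∂ŷ = 2(ŷ - y) = 2(4.5 - -0.4) = 2(4.9) = 9.8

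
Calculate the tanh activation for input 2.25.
0.978

tanh(2.25) = (e^(2.25) - e^(-2.25))/(e^(2.25) + e^(-2.25)) = 0.978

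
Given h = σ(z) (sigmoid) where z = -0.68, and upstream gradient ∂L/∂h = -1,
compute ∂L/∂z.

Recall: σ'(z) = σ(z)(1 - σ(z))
∂L/∂z = -0.2232

σ(-0.68) = 0.3363
σ'(-0.68) = σ(-0.68)(1 - σ(-0.68)) = 0.3363 × 0.6637 = 0.2232
∂L/∂z = ∂L/∂h · σ'(z) = -1 × 0.2232 = -0.2232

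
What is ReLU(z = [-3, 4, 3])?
h = [0, 4, 3]

ReLU applied element-wise: max(0,-3)=0, max(0,4)=4, max(0,3)=3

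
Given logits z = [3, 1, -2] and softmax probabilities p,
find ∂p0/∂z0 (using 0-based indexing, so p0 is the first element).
∂p0/∂z0 = 0.1089

p = softmax(z) = [0.8756, 0.1185, 0.0059]
p0 = 0.8756

∂p0/∂z0 = p0(1 - p0) = 0.8756 × (1 - 0.8756) = 0.1089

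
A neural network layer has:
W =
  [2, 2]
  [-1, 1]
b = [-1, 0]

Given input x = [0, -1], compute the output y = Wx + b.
y = [-3, -1]

Wx = [2×0 + 2×-1, -1×0 + 1×-1]
   = [-2, -1]
y = Wx + b = [-2 + -1, -1 + 0] = [-3, -1]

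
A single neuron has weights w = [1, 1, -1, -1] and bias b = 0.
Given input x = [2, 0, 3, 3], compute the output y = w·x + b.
y = -4

y = (1)(2) + (1)(0) + (-1)(3) + (-1)(3) + 0 = -4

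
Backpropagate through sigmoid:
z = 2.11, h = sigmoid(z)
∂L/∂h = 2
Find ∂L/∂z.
∂L/∂z = 0.1929

σ(2.11) = 0.8919
σ'(2.11) = σ(2.11)(1 - σ(2.11)) = 0.8919 × 0.1081 = 0.09644
∂L/∂z = ∂L/∂h · σ'(z) = 2 × 0.09644 = 0.1929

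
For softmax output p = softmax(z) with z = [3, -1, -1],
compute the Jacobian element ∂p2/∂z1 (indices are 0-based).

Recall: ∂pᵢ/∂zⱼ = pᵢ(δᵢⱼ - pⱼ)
∂p2/∂z1 = -0.0003122

p = softmax(z) = [0.9647, 0.01767, 0.01767]
p2 = 0.01767, p1 = 0.01767

∂p2/∂z1 = -p2 × p1 = -0.01767 × 0.01767 = -0.0003122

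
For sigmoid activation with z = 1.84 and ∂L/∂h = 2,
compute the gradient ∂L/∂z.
∂L/∂z = 0.2365

σ(1.84) = 0.8629
σ'(1.84) = σ(1.84)(1 - σ(1.84)) = 0.8629 × 0.1371 = 0.1183
∂L/∂z = ∂L/∂h · σ'(z) = 2 × 0.1183 = 0.2365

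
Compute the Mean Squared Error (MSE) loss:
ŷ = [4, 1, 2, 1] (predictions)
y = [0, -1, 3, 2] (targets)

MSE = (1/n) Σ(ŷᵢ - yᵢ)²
MSE = 5.5

MSE = (1/4)((4-0)² + (1--1)² + (2-3)² + (1-2)²) = (1/4)(16 + 4 + 1 + 1) = 5.5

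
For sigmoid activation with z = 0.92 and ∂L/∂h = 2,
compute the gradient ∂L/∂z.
∂L/∂z = 0.4075

σ(0.92) = 0.715
σ'(0.92) = σ(0.92)(1 - σ(0.92)) = 0.715 × 0.285 = 0.2038
∂L/∂z = ∂L/∂h · σ'(z) = 2 × 0.2038 = 0.4075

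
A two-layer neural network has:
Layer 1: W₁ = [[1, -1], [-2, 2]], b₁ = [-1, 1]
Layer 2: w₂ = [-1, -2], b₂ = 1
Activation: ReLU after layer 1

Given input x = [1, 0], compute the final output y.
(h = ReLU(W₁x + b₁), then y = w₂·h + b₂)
y = 1

Layer 1 pre-activation: z₁ = [0, -1]
After ReLU: h = [0, 0]
Layer 2 output: y = -1×0 + -2×0 + 1 = 1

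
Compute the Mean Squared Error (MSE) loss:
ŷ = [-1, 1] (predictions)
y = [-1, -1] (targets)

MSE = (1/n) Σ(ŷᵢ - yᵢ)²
MSE = 2

MSE = (1/2)((-1--1)² + (1--1)²) = (1/2)(0 + 4) = 2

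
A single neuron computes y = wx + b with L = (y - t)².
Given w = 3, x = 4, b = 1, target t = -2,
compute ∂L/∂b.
∂L/∂b = 30

y = wx + b = (3)(4) + 1 = 13
∂L/∂y = 2(y - t) = 2(13 - -2) = 30
∂y/∂b = 1
∂L/∂b = ∂L/∂y · ∂y/∂b = 30 × 1 = 30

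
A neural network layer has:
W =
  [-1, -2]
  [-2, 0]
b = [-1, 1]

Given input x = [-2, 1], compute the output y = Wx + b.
y = [-1, 5]

Wx = [-1×-2 + -2×1, -2×-2 + 0×1]
   = [0, 4]
y = Wx + b = [0 + -1, 4 + 1] = [-1, 5]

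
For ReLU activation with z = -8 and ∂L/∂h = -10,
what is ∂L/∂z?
∂L/∂z = 0

h = ReLU(-8) = 0
Since z < 0: ∂h/∂z = 0
∂L/∂z = ∂L/∂h · ∂h/∂z = -10 × 0 = 0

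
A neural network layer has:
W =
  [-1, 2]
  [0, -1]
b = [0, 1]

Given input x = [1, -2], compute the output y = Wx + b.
y = [-5, 3]

Wx = [-1×1 + 2×-2, 0×1 + -1×-2]
   = [-5, 2]
y = Wx + b = [-5 + 0, 2 + 1] = [-5, 3]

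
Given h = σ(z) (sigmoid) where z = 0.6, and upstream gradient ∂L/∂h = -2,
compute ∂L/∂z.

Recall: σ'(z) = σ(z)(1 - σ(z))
∂L/∂z = -0.4576

σ(0.6) = 0.6457
σ'(0.6) = σ(0.6)(1 - σ(0.6)) = 0.6457 × 0.3543 = 0.2288
∂L/∂z = ∂L/∂h · σ'(z) = -2 × 0.2288 = -0.4576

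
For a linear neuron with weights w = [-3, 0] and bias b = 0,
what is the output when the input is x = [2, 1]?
y = -6

y = (-3)(2) + (0)(1) + 0 = -6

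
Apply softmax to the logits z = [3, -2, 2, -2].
p = [0.7239, 0.0049, 0.2663, 0.0049]

exp(z) = [20.09, 0.1353, 7.389, 0.1353]
Sum = 27.75
p = [0.7239, 0.0049, 0.2663, 0.0049]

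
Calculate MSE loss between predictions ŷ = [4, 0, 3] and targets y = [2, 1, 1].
MSE = 3

MSE = (1/3)((4-2)² + (0-1)² + (3-1)²) = (1/3)(4 + 1 + 4) = 3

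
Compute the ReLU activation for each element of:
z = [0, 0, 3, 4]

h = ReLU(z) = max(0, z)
h = [0, 0, 3, 4]

ReLU applied element-wise: max(0,0)=0, max(0,0)=0, max(0,3)=3, max(0,4)=4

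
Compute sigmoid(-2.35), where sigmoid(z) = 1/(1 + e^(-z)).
0.08707

sigmoid(-2.35) = 1/(1 + e^(2.35)) = 1/(1 + 10.49) = 0.08707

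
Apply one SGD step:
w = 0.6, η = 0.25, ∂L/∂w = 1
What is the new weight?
w_new = 0.35

w_new = w - η·∂L/∂w = 0.6 - 0.25×(1) = 0.6 - (0.25) = 0.35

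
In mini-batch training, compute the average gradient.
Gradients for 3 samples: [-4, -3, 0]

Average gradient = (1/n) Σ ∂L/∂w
Average gradient = -2.333

Average = (1/3)(-4 + -3 + 0) = -7/3 = -2.333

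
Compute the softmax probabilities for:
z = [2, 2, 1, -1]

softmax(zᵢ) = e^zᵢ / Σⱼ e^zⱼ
p = [0.4136, 0.4136, 0.1522, 0.0206]

exp(z) = [7.389, 7.389, 2.718, 0.3679]
Sum = 17.86
p = [0.4136, 0.4136, 0.1522, 0.0206]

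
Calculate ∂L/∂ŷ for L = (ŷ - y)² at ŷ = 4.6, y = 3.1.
∂L/∂ŷ = 3.0

∂L/∂ŷ = 2(ŷ - y) = 2(4.6 - 3.1) = 2(1.5) = 3.0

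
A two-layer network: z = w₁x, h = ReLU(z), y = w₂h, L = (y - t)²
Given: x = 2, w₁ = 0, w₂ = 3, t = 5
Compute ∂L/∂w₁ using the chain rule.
∂L/∂w₁ = 0

Forward pass:
z = w₁x = 0×2 = 0
h = ReLU(0) = 0
y = w₂h = 3×0 = 0

Backward pass:
∂L/∂y = 2(y - t) = 2(0 - 5) = -10
∂y/∂h = w₂ = 3
∂h/∂z = 0 (ReLU derivative)
∂z/∂w₁ = x = 2

∂L/∂w₁ = -10 × 3 × 0 × 2 = 0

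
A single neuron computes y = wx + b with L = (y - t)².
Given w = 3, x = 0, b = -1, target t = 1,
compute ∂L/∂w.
∂L/∂w = 0

y = wx + b = (3)(0) + -1 = -1
∂L/∂y = 2(y - t) = 2(-1 - 1) = -4
∂y/∂w = x = 0
∂L/∂w = ∂L/∂y · ∂y/∂w = -4 × 0 = 0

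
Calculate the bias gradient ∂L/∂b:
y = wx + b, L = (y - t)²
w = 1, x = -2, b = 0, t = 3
∂L/∂b = -10

y = wx + b = (1)(-2) + 0 = -2
∂L/∂y = 2(y - t) = 2(-2 - 3) = -10
∂y/∂b = 1
∂L/∂b = ∂L/∂y · ∂y/∂b = -10 × 1 = -10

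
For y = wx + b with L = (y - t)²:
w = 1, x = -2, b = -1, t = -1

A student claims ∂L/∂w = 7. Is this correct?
Incorrect

y = (1)(-2) + -1 = -3
∂L/∂y = 2(y - t) = 2(-3 - -1) = -4
∂y/∂w = x = -2
∂L/∂w = -4 × -2 = 8

Claimed value: 7
Incorrect: The correct gradient is 8.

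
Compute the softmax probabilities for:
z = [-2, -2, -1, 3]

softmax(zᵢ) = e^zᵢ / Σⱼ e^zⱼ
p = [0.0065, 0.0065, 0.0178, 0.9692]

exp(z) = [0.1353, 0.1353, 0.3679, 20.09]
Sum = 20.72
p = [0.0065, 0.0065, 0.0178, 0.9692]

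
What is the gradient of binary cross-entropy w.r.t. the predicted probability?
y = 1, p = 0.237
∂L/∂p = -4.219

∂L/∂p = -y/p + (1-y)/(1-p) = -1/0.237 + 0 = -4.219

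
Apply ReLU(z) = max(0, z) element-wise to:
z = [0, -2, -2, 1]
h = [0, 0, 0, 1]

ReLU applied element-wise: max(0,0)=0, max(0,-2)=0, max(0,-2)=0, max(0,1)=1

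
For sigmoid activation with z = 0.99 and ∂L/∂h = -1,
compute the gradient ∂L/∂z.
∂L/∂z = -0.1975

σ(0.99) = 0.7291
σ'(0.99) = σ(0.99)(1 - σ(0.99)) = 0.7291 × 0.2709 = 0.1975
∂L/∂z = ∂L/∂h · σ'(z) = -1 × 0.1975 = -0.1975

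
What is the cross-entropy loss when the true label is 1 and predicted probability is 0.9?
L = 0.1054

L = -1·log(0.9) - 0·log(0.1) = -log(0.9) = 0.1054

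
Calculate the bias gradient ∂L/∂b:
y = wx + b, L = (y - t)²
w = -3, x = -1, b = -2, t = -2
∂L/∂b = 6

y = wx + b = (-3)(-1) + -2 = 1
∂L/∂y = 2(y - t) = 2(1 - -2) = 6
∂y/∂b = 1
∂L/∂b = ∂L/∂y · ∂y/∂b = 6 × 1 = 6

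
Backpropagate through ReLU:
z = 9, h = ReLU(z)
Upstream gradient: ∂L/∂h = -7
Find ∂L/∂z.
∂L/∂z = -7

h = ReLU(9) = 9
Since z > 0: ∂h/∂z = 1
∂L/∂z = ∂L/∂h · ∂h/∂z = -7 × 1 = -7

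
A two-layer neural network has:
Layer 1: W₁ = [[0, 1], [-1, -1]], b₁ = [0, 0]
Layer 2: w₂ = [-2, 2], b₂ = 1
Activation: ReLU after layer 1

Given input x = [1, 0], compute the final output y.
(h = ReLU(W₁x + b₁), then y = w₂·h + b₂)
y = 1

Layer 1 pre-activation: z₁ = [0, -1]
After ReLU: h = [0, 0]
Layer 2 output: y = -2×0 + 2×0 + 1 = 1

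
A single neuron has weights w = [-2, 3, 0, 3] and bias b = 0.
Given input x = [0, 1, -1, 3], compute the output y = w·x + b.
y = 12

y = (-2)(0) + (3)(1) + (0)(-1) + (3)(3) + 0 = 12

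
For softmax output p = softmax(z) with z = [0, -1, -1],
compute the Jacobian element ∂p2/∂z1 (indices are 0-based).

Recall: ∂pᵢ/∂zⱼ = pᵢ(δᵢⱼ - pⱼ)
∂p2/∂z1 = -0.04492

p = softmax(z) = [0.5761, 0.2119, 0.2119]
p2 = 0.2119, p1 = 0.2119

∂p2/∂z1 = -p2 × p1 = -0.2119 × 0.2119 = -0.04492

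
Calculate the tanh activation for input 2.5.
0.9866

tanh(2.5) = (e^(2.5) - e^(-2.5))/(e^(2.5) + e^(-2.5)) = 0.9866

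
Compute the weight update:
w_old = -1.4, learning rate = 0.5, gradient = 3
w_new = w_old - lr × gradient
w_new = -2.9

w_new = w - η·∂L/∂w = -1.4 - 0.5×(3) = -1.4 - (1.5) = -2.9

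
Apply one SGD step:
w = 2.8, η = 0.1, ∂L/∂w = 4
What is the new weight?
w_new = 2.4

w_new = w - η·∂L/∂w = 2.8 - 0.1×(4) = 2.8 - (0.4) = 2.4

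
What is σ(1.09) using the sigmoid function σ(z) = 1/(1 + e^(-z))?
0.7484

sigmoid(1.09) = 1/(1 + e^(-1.09)) = 1/(1 + 0.3362) = 0.7484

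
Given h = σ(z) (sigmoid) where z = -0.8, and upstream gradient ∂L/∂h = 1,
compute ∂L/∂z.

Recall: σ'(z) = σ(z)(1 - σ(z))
∂L/∂z = 0.2139

σ(-0.8) = 0.31
σ'(-0.8) = σ(-0.8)(1 - σ(-0.8)) = 0.31 × 0.69 = 0.2139
∂L/∂z = ∂L/∂h · σ'(z) = 1 × 0.2139 = 0.2139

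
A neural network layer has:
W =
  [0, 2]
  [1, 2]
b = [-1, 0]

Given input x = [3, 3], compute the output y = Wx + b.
y = [5, 9]

Wx = [0×3 + 2×3, 1×3 + 2×3]
   = [6, 9]
y = Wx + b = [6 + -1, 9 + 0] = [5, 9]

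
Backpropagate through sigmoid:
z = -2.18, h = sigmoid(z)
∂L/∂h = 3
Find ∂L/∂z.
∂L/∂z = 0.2737

σ(-2.18) = 0.1016
σ'(-2.18) = σ(-2.18)(1 - σ(-2.18)) = 0.1016 × 0.8984 = 0.09125
∂L/∂z = ∂L/∂h · σ'(z) = 3 × 0.09125 = 0.2737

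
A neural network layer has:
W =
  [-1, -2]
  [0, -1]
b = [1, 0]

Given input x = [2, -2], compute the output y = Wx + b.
y = [3, 2]

Wx = [-1×2 + -2×-2, 0×2 + -1×-2]
   = [2, 2]
y = Wx + b = [2 + 1, 2 + 0] = [3, 2]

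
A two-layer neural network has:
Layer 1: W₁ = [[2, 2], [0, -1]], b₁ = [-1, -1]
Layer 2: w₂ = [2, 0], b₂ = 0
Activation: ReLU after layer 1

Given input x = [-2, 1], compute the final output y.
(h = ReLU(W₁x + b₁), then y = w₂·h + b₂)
y = 0

Layer 1 pre-activation: z₁ = [-3, -2]
After ReLU: h = [0, 0]
Layer 2 output: y = 2×0 + 0×0 + 0 = 0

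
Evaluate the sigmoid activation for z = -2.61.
0.0685

sigmoid(-2.61) = 1/(1 + e^(2.61)) = 1/(1 + 13.6) = 0.0685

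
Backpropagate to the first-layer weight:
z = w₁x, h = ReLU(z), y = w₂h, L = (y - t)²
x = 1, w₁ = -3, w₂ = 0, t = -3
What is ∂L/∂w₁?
∂L/∂w₁ = 0

Forward pass:
z = w₁x = -3×1 = -3
h = ReLU(-3) = 0
y = w₂h = 0×0 = 0

Backward pass:
∂L/∂y = 2(y - t) = 2(0 - -3) = 6
∂y/∂h = w₂ = 0
∂h/∂z = 0 (ReLU derivative)
∂z/∂w₁ = x = 1

∂L/∂w₁ = 6 × 0 × 0 × 1 = 0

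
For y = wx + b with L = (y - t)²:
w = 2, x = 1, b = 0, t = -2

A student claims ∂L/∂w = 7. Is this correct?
Incorrect

y = (2)(1) + 0 = 2
∂L/∂y = 2(y - t) = 2(2 - -2) = 8
∂y/∂w = x = 1
∂L/∂w = 8 × 1 = 8

Claimed value: 7
Incorrect: The correct gradient is 8.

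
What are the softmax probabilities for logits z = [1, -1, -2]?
p = [0.8438, 0.1142, 0.042]

exp(z) = [2.718, 0.3679, 0.1353]
Sum = 3.221
p = [0.8438, 0.1142, 0.042]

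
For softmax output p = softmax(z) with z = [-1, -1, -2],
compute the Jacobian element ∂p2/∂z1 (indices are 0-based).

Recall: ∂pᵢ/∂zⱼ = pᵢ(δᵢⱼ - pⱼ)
∂p2/∂z1 = -0.06561

p = softmax(z) = [0.4223, 0.4223, 0.1554]
p2 = 0.1554, p1 = 0.4223

∂p2/∂z1 = -p2 × p1 = -0.1554 × 0.4223 = -0.06561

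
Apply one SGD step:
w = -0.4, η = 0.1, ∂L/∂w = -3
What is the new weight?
w_new = -0.1

w_new = w - η·∂L/∂w = -0.4 - 0.1×(-3) = -0.4 - (-0.3) = -0.1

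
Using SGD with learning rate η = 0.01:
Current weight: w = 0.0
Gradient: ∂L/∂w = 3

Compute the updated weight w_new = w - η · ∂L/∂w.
w_new = -0.03

w_new = w - η·∂L/∂w = 0.0 - 0.01×(3) = 0.0 - (0.03) = -0.03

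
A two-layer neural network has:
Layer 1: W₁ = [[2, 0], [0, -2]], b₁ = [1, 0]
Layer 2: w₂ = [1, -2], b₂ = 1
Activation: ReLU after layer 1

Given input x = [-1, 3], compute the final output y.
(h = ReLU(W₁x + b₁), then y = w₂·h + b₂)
y = 1

Layer 1 pre-activation: z₁ = [-1, -6]
After ReLU: h = [0, 0]
Layer 2 output: y = 1×0 + -2×0 + 1 = 1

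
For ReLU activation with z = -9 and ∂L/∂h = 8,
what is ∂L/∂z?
∂L/∂z = 0

h = ReLU(-9) = 0
Since z < 0: ∂h/∂z = 0
∂L/∂z = ∂L/∂h · ∂h/∂z = 8 × 0 = 0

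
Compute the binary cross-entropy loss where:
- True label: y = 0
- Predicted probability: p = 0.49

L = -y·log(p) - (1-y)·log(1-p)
L = 0.6733

L = -0·log(0.49) - 1·log(0.51) = -log(0.51) = 0.6733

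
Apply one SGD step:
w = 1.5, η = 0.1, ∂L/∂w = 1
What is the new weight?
w_new = 1.4

w_new = w - η·∂L/∂w = 1.5 - 0.1×(1) = 1.5 - (0.1) = 1.4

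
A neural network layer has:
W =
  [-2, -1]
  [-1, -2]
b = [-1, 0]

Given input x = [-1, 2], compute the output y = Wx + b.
y = [-1, -3]

Wx = [-2×-1 + -1×2, -1×-1 + -2×2]
   = [0, -3]
y = Wx + b = [0 + -1, -3 + 0] = [-1, -3]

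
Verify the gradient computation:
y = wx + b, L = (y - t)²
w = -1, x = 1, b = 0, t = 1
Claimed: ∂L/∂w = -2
Incorrect

y = (-1)(1) + 0 = -1
∂L/∂y = 2(y - t) = 2(-1 - 1) = -4
∂y/∂w = x = 1
∂L/∂w = -4 × 1 = -4

Claimed value: -2
Incorrect: The correct gradient is -4.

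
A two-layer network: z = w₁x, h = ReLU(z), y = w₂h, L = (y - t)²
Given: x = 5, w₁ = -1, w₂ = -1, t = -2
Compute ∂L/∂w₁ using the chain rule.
∂L/∂w₁ = 0

Forward pass:
z = w₁x = -1×5 = -5
h = ReLU(-5) = 0
y = w₂h = -1×0 = 0

Backward pass:
∂L/∂y = 2(y - t) = 2(0 - -2) = 4
∂y/∂h = w₂ = -1
∂h/∂z = 0 (ReLU derivative)
∂z/∂w₁ = x = 5

∂L/∂w₁ = 4 × -1 × 0 × 5 = 0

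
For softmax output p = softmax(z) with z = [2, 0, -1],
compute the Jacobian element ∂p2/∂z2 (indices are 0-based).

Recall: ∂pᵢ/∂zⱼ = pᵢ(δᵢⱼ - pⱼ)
∂p2/∂z2 = 0.04025

p = softmax(z) = [0.8438, 0.1142, 0.04201]
p2 = 0.04201

∂p2/∂z2 = p2(1 - p2) = 0.04201 × (1 - 0.04201) = 0.04025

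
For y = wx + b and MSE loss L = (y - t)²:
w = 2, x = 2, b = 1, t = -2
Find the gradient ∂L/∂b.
∂L/∂b = 14

y = wx + b = (2)(2) + 1 = 5
∂L/∂y = 2(y - t) = 2(5 - -2) = 14
∂y/∂b = 1
∂L/∂b = ∂L/∂y · ∂y/∂b = 14 × 1 = 14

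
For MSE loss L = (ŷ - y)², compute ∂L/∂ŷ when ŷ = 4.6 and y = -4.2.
∂L/∂ŷ = 17.6

∂L/∂ŷ = 2(ŷ - y) = 2(4.6 - -4.2) = 2(8.8) = 17.6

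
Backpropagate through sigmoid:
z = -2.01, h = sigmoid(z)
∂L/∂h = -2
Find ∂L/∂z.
∂L/∂z = -0.2084

σ(-2.01) = 0.1182
σ'(-2.01) = σ(-2.01)(1 - σ(-2.01)) = 0.1182 × 0.8818 = 0.1042
∂L/∂z = ∂L/∂h · σ'(z) = -2 × 0.1042 = -0.2084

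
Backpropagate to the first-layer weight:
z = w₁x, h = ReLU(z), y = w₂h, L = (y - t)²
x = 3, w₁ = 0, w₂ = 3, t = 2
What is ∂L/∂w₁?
∂L/∂w₁ = 0

Forward pass:
z = w₁x = 0×3 = 0
h = ReLU(0) = 0
y = w₂h = 3×0 = 0

Backward pass:
∂L/∂y = 2(y - t) = 2(0 - 2) = -4
∂y/∂h = w₂ = 3
∂h/∂z = 0 (ReLU derivative)
∂z/∂w₁ = x = 3

∂L/∂w₁ = -4 × 3 × 0 × 3 = 0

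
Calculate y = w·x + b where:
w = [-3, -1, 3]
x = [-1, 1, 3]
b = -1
y = 10

y = (-3)(-1) + (-1)(1) + (3)(3) + -1 = 10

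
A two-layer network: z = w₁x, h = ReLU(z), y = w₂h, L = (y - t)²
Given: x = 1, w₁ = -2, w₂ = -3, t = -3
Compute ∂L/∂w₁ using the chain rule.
∂L/∂w₁ = 0

Forward pass:
z = w₁x = -2×1 = -2
h = ReLU(-2) = 0
y = w₂h = -3×0 = 0

Backward pass:
∂L/∂y = 2(y - t) = 2(0 - -3) = 6
∂y/∂h = w₂ = -3
∂h/∂z = 0 (ReLU derivative)
∂z/∂w₁ = x = 1

∂L/∂w₁ = 6 × -3 × 0 × 1 = 0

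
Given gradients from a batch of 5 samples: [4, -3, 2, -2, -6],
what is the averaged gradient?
Average gradient = -1

Average = (1/5)(4 + -3 + 2 + -2 + -6) = -5/5 = -1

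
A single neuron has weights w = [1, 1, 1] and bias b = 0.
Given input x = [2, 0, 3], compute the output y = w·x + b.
y = 5

y = (1)(2) + (1)(0) + (1)(3) + 0 = 5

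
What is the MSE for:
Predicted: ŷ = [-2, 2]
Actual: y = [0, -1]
MSE = 6.5

MSE = (1/2)((-2-0)² + (2--1)²) = (1/2)(4 + 9) = 6.5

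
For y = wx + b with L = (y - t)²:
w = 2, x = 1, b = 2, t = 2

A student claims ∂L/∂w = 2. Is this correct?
Incorrect

y = (2)(1) + 2 = 4
∂L/∂y = 2(y - t) = 2(4 - 2) = 4
∂y/∂w = x = 1
∂L/∂w = 4 × 1 = 4

Claimed value: 2
Incorrect: The correct gradient is 4.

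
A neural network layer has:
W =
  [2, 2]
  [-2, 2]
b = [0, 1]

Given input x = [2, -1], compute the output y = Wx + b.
y = [2, -5]

Wx = [2×2 + 2×-1, -2×2 + 2×-1]
   = [2, -6]
y = Wx + b = [2 + 0, -6 + 1] = [2, -5]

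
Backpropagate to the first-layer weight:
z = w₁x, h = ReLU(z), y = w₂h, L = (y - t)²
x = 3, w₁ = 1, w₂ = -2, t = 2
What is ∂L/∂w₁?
∂L/∂w₁ = 96

Forward pass:
z = w₁x = 1×3 = 3
h = ReLU(3) = 3
y = w₂h = -2×3 = -6

Backward pass:
∂L/∂y = 2(y - t) = 2(-6 - 2) = -16
∂y/∂h = w₂ = -2
∂h/∂z = 1 (ReLU derivative)
∂z/∂w₁ = x = 3

∂L/∂w₁ = -16 × -2 × 1 × 3 = 96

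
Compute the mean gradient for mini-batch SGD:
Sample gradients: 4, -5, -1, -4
Average gradient = -1.5

Average = (1/4)(4 + -5 + -1 + -4) = -6/4 = -1.5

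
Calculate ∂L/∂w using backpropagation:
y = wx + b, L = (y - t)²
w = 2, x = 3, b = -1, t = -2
∂L/∂w = 42

y = wx + b = (2)(3) + -1 = 5
∂L/∂y = 2(y - t) = 2(5 - -2) = 14
∂y/∂w = x = 3
∂L/∂w = ∂L/∂y · ∂y/∂w = 14 × 3 = 42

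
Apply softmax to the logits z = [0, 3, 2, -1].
p = [0.0347, 0.6964, 0.2562, 0.0128]

exp(z) = [1, 20.09, 7.389, 0.3679]
Sum = 28.84
p = [0.0347, 0.6964, 0.2562, 0.0128]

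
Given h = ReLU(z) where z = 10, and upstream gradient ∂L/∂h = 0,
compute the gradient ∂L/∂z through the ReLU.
∂L/∂z = 0

h = ReLU(10) = 10
Since z > 0: ∂h/∂z = 1
∂L/∂z = ∂L/∂h · ∂h/∂z = 0 × 1 = 0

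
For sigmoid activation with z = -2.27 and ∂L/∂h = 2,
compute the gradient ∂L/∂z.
∂L/∂z = 0.1697

σ(-2.27) = 0.09364
σ'(-2.27) = σ(-2.27)(1 - σ(-2.27)) = 0.09364 × 0.9064 = 0.08487
∂L/∂z = ∂L/∂h · σ'(z) = 2 × 0.08487 = 0.1697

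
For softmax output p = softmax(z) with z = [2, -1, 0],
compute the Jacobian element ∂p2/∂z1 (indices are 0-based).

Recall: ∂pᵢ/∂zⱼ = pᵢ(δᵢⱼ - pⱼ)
∂p2/∂z1 = -0.004797

p = softmax(z) = [0.8438, 0.04201, 0.1142]
p2 = 0.1142, p1 = 0.04201

∂p2/∂z1 = -p2 × p1 = -0.1142 × 0.04201 = -0.004797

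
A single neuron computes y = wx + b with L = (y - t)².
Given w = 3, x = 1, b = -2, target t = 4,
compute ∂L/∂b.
∂L/∂b = -6

y = wx + b = (3)(1) + -2 = 1
∂L/∂y = 2(y - t) = 2(1 - 4) = -6
∂y/∂b = 1
∂L/∂b = ∂L/∂y · ∂y/∂b = -6 × 1 = -6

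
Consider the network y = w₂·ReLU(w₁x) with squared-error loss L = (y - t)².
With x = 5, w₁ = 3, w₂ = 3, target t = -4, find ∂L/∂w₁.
∂L/∂w₁ = 1470

Forward pass:
z = w₁x = 3×5 = 15
h = ReLU(15) = 15
y = w₂h = 3×15 = 45

Backward pass:
∂L/∂y = 2(y - t) = 2(45 - -4) = 98
∂y/∂h = w₂ = 3
∂h/∂z = 1 (ReLU derivative)
∂z/∂w₁ = x = 5

∂L/∂w₁ = 98 × 3 × 1 × 5 = 1470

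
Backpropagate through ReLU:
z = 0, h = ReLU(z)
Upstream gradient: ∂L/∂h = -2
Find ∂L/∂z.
∂L/∂z = 0

h = ReLU(0) = 0
At z = 0: ∂h/∂z = 0 (by convention)
∂L/∂z = ∂L/∂h · ∂h/∂z = -2 × 0 = 0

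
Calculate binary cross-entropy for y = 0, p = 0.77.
L = 1.47

L = -0·log(0.77) - 1·log(0.23) = -log(0.23) = 1.47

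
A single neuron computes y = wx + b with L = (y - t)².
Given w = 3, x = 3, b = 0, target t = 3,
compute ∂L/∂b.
∂L/∂b = 12

y = wx + b = (3)(3) + 0 = 9
∂L/∂y = 2(y - t) = 2(9 - 3) = 12
∂y/∂b = 1
∂L/∂b = ∂L/∂y · ∂y/∂b = 12 × 1 = 12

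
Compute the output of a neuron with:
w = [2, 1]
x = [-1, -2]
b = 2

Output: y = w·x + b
y = -2

y = (2)(-1) + (1)(-2) + 2 = -2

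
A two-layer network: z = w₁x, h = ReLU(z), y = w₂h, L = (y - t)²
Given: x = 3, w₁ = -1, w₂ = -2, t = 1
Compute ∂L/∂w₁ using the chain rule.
∂L/∂w₁ = 0

Forward pass:
z = w₁x = -1×3 = -3
h = ReLU(-3) = 0
y = w₂h = -2×0 = 0

Backward pass:
∂L/∂y = 2(y - t) = 2(0 - 1) = -2
∂y/∂h = w₂ = -2
∂h/∂z = 0 (ReLU derivative)
∂z/∂w₁ = x = 3

∂L/∂w₁ = -2 × -2 × 0 × 3 = 0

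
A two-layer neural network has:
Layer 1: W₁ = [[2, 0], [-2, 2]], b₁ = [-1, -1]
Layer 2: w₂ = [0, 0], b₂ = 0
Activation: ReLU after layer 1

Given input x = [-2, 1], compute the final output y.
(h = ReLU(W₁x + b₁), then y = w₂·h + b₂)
y = 0

Layer 1 pre-activation: z₁ = [-5, 5]
After ReLU: h = [0, 5]
Layer 2 output: y = 0×0 + 0×5 + 0 = 0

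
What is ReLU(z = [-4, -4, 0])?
h = [0, 0, 0]

ReLU applied element-wise: max(0,-4)=0, max(0,-4)=0, max(0,0)=0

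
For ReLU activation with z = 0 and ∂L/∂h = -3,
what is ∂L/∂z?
∂L/∂z = 0

h = ReLU(0) = 0
At z = 0: ∂h/∂z = 0 (by convention)
∂L/∂z = ∂L/∂h · ∂h/∂z = -3 × 0 = 0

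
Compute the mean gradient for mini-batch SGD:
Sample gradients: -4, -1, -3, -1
Average gradient = -2.25

Average = (1/4)(-4 + -1 + -3 + -1) = -9/4 = -2.25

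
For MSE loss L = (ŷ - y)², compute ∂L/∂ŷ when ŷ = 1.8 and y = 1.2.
∂L/∂ŷ = 1.2

∂L/∂ŷ = 2(ŷ - y) = 2(1.8 - 1.2) = 2(0.6) = 1.2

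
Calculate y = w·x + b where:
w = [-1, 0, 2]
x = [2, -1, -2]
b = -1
y = -7

y = (-1)(2) + (0)(-1) + (2)(-2) + -1 = -7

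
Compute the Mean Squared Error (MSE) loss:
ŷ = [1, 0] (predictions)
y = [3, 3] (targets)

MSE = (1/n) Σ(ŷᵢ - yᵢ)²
MSE = 6.5

MSE = (1/2)((1-3)² + (0-3)²) = (1/2)(4 + 9) = 6.5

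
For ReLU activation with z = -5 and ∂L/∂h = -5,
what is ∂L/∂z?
∂L/∂z = 0

h = ReLU(-5) = 0
Since z < 0: ∂h/∂z = 0
∂L/∂z = ∂L/∂h · ∂h/∂z = -5 × 0 = 0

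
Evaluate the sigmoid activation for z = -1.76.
0.1468

sigmoid(-1.76) = 1/(1 + e^(1.76)) = 1/(1 + 5.812) = 0.1468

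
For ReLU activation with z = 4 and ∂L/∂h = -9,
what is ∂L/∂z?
∂L/∂z = -9

h = ReLU(4) = 4
Since z > 0: ∂h/∂z = 1
∂L/∂z = ∂L/∂h · ∂h/∂z = -9 × 1 = -9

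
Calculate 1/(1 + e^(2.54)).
0.0731

sigmoid(-2.54) = 1/(1 + e^(2.54)) = 1/(1 + 12.68) = 0.0731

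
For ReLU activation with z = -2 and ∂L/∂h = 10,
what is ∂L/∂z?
∂L/∂z = 0

h = ReLU(-2) = 0
Since z < 0: ∂h/∂z = 0
∂L/∂z = ∂L/∂h · ∂h/∂z = 10 × 0 = 0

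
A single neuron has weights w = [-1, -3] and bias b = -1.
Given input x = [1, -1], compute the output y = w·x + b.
y = 1

y = (-1)(1) + (-3)(-1) + -1 = 1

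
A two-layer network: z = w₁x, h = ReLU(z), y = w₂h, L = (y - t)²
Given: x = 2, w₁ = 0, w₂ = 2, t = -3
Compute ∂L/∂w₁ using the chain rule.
∂L/∂w₁ = 0

Forward pass:
z = w₁x = 0×2 = 0
h = ReLU(0) = 0
y = w₂h = 2×0 = 0

Backward pass:
∂L/∂y = 2(y - t) = 2(0 - -3) = 6
∂y/∂h = w₂ = 2
∂h/∂z = 0 (ReLU derivative)
∂z/∂w₁ = x = 2

∂L/∂w₁ = 6 × 2 × 0 × 2 = 0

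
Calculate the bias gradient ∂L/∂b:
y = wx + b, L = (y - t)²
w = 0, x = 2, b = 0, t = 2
∂L/∂b = -4

y = wx + b = (0)(2) + 0 = 0
∂L/∂y = 2(y - t) = 2(0 - 2) = -4
∂y/∂b = 1
∂L/∂b = ∂L/∂y · ∂y/∂b = -4 × 1 = -4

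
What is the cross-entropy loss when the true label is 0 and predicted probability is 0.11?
L = 0.1165

L = -0·log(0.11) - 1·log(0.89) = -log(0.89) = 0.1165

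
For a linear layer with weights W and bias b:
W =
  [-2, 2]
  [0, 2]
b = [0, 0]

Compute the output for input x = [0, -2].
y = [-4, -4]

Wx = [-2×0 + 2×-2, 0×0 + 2×-2]
   = [-4, -4]
y = Wx + b = [-4 + 0, -4 + 0] = [-4, -4]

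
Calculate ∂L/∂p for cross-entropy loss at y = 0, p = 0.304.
∂L/∂p = 1.437

∂L/∂p = -y/p + (1-y)/(1-p) = 0 + 1/0.696 = 1.437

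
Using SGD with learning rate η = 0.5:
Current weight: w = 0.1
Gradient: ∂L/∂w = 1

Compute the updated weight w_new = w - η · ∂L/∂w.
w_new = -0.4

w_new = w - η·∂L/∂w = 0.1 - 0.5×(1) = 0.1 - (0.5) = -0.4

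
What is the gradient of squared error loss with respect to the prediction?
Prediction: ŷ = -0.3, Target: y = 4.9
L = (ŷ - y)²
∂L/∂ŷ = -10.4

∂L/∂ŷ = 2(ŷ - y) = 2(-0.3 - 4.9) = 2(-5.2) = -10.4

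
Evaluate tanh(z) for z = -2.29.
-0.9797

tanh(-2.29) = (e^(-2.29) - e^(2.29))/(e^(-2.29) + e^(2.29)) = -0.9797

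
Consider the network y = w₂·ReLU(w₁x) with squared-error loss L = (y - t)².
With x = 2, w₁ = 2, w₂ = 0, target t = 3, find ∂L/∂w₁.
∂L/∂w₁ = 0

Forward pass:
z = w₁x = 2×2 = 4
h = ReLU(4) = 4
y = w₂h = 0×4 = 0

Backward pass:
∂L/∂y = 2(y - t) = 2(0 - 3) = -6
∂y/∂h = w₂ = 0
∂h/∂z = 1 (ReLU derivative)
∂z/∂w₁ = x = 2

∂L/∂w₁ = -6 × 0 × 1 × 2 = 0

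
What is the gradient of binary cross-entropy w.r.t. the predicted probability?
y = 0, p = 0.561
∂L/∂p = 2.278

∂L/∂p = -y/p + (1-y)/(1-p) = 0 + 1/0.439 = 2.278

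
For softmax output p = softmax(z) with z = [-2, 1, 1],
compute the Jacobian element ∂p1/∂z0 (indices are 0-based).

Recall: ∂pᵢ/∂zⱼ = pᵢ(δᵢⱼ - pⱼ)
∂p1/∂z0 = -0.01185

p = softmax(z) = [0.02429, 0.4879, 0.4879]
p1 = 0.4879, p0 = 0.02429

∂p1/∂z0 = -p1 × p0 = -0.4879 × 0.02429 = -0.01185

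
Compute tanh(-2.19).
-0.9753

tanh(-2.19) = (e^(-2.19) - e^(2.19))/(e^(-2.19) + e^(2.19)) = -0.9753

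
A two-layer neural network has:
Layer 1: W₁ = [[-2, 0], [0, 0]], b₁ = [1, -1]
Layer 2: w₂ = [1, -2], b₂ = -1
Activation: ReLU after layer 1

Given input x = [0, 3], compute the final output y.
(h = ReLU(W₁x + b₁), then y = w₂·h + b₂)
y = 0

Layer 1 pre-activation: z₁ = [1, -1]
After ReLU: h = [1, 0]
Layer 2 output: y = 1×1 + -2×0 + -1 = 0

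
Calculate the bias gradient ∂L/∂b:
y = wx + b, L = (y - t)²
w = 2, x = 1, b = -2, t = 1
∂L/∂b = -2

y = wx + b = (2)(1) + -2 = 0
∂L/∂y = 2(y - t) = 2(0 - 1) = -2
∂y/∂b = 1
∂L/∂b = ∂L/∂y · ∂y/∂b = -2 × 1 = -2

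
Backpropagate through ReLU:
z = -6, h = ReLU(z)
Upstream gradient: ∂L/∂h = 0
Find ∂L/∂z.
∂L/∂z = 0

h = ReLU(-6) = 0
Since z < 0: ∂h/∂z = 0
∂L/∂z = ∂L/∂h · ∂h/∂z = 0 × 0 = 0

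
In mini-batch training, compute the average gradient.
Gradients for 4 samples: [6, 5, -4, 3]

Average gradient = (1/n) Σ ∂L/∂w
Average gradient = 2.5

Average = (1/4)(6 + 5 + -4 + 3) = 10/4 = 2.5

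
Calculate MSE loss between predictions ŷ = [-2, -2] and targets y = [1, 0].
MSE = 6.5

MSE = (1/2)((-2-1)² + (-2-0)²) = (1/2)(9 + 4) = 6.5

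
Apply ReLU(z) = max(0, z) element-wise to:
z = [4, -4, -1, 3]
h = [4, 0, 0, 3]

ReLU applied element-wise: max(0,4)=4, max(0,-4)=0, max(0,-1)=0, max(0,3)=3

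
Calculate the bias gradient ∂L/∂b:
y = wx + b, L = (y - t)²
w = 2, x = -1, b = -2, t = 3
∂L/∂b = -14

y = wx + b = (2)(-1) + -2 = -4
∂L/∂y = 2(y - t) = 2(-4 - 3) = -14
∂y/∂b = 1
∂L/∂b = ∂L/∂y · ∂y/∂b = -14 × 1 = -14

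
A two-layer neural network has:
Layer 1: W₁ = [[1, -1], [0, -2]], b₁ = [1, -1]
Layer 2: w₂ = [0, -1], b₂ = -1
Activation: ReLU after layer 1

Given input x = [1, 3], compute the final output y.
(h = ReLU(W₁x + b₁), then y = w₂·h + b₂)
y = -1

Layer 1 pre-activation: z₁ = [-1, -7]
After ReLU: h = [0, 0]
Layer 2 output: y = 0×0 + -1×0 + -1 = -1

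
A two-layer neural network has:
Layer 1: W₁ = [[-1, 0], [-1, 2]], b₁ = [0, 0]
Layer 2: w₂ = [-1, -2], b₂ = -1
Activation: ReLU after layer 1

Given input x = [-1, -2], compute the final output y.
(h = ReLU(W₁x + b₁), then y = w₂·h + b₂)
y = -2

Layer 1 pre-activation: z₁ = [1, -3]
After ReLU: h = [1, 0]
Layer 2 output: y = -1×1 + -2×0 + -1 = -2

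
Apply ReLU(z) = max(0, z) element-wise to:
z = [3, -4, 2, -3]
h = [3, 0, 2, 0]

ReLU applied element-wise: max(0,3)=3, max(0,-4)=0, max(0,2)=2, max(0,-3)=0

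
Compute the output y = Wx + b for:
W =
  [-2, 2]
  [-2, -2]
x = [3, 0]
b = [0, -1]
y = [-6, -7]

Wx = [-2×3 + 2×0, -2×3 + -2×0]
   = [-6, -6]
y = Wx + b = [-6 + 0, -6 + -1] = [-6, -7]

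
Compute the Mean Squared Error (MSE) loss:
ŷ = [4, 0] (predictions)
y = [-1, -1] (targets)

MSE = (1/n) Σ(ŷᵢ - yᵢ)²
MSE = 13

MSE = (1/2)((4--1)² + (0--1)²) = (1/2)(25 + 1) = 13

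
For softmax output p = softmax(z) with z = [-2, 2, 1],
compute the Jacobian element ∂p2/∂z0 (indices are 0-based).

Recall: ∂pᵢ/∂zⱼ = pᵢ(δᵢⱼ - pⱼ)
∂p2/∂z0 = -0.003507

p = softmax(z) = [0.01321, 0.7214, 0.2654]
p2 = 0.2654, p0 = 0.01321

∂p2/∂z0 = -p2 × p0 = -0.2654 × 0.01321 = -0.003507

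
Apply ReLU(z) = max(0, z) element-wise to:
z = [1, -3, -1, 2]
h = [1, 0, 0, 2]

ReLU applied element-wise: max(0,1)=1, max(0,-3)=0, max(0,-1)=0, max(0,2)=2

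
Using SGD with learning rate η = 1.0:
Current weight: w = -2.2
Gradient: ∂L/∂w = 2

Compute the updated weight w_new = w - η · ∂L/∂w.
w_new = -4.2

w_new = w - η·∂L/∂w = -2.2 - 1.0×(2) = -2.2 - (2) = -4.2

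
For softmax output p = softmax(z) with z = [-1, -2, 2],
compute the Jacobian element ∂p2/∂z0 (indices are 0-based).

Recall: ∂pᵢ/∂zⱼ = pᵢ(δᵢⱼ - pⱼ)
∂p2/∂z0 = -0.04364

p = softmax(z) = [0.04661, 0.01715, 0.9362]
p2 = 0.9362, p0 = 0.04661

∂p2/∂z0 = -p2 × p0 = -0.9362 × 0.04661 = -0.04364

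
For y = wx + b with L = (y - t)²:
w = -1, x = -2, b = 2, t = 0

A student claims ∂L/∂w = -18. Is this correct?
Incorrect

y = (-1)(-2) + 2 = 4
∂L/∂y = 2(y - t) = 2(4 - 0) = 8
∂y/∂w = x = -2
∂L/∂w = 8 × -2 = -16

Claimed value: -18
Incorrect: The correct gradient is -16.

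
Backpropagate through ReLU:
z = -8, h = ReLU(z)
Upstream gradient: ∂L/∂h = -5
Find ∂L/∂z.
∂L/∂z = 0

h = ReLU(-8) = 0
Since z < 0: ∂h/∂z = 0
∂L/∂z = ∂L/∂h · ∂h/∂z = -5 × 0 = 0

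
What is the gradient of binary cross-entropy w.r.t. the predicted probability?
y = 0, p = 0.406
∂L/∂p = 1.684

∂L/∂p = -y/p + (1-y)/(1-p) = 0 + 1/0.594 = 1.684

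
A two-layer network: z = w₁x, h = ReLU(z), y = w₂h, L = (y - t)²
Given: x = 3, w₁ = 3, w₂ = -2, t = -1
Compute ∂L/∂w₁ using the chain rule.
∂L/∂w₁ = 204

Forward pass:
z = w₁x = 3×3 = 9
h = ReLU(9) = 9
y = w₂h = -2×9 = -18

Backward pass:
∂L/∂y = 2(y - t) = 2(-18 - -1) = -34
∂y/∂h = w₂ = -2
∂h/∂z = 1 (ReLU derivative)
∂z/∂w₁ = x = 3

∂L/∂w₁ = -34 × -2 × 1 × 3 = 204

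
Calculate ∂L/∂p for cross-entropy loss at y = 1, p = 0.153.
∂L/∂p = -6.536

∂L/∂p = -y/p + (1-y)/(1-p) = -1/0.153 + 0 = -6.536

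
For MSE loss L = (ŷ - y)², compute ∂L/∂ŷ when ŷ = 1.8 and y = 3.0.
∂L/∂ŷ = -2.4

∂L/∂ŷ = 2(ŷ - y) = 2(1.8 - 3.0) = 2(-1.2) = -2.4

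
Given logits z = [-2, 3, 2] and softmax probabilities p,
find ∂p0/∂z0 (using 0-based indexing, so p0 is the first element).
∂p0/∂z0 = 0.004878

p = softmax(z) = [0.004902, 0.7275, 0.2676]
p0 = 0.004902

∂p0/∂z0 = p0(1 - p0) = 0.004902 × (1 - 0.004902) = 0.004878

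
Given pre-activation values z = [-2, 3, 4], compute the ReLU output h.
h = [0, 3, 4]

ReLU applied element-wise: max(0,-2)=0, max(0,3)=3, max(0,4)=4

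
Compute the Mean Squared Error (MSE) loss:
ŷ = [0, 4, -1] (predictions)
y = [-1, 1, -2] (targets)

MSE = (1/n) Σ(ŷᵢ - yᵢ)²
MSE = 3.667

MSE = (1/3)((0--1)² + (4-1)² + (-1--2)²) = (1/3)(1 + 9 + 1) = 3.667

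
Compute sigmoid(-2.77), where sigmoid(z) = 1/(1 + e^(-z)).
0.05897

sigmoid(-2.77) = 1/(1 + e^(2.77)) = 1/(1 + 15.96) = 0.05897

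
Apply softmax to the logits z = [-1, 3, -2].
p = [0.0179, 0.9756, 0.0066]

exp(z) = [0.3679, 20.09, 0.1353]
Sum = 20.59
p = [0.0179, 0.9756, 0.0066]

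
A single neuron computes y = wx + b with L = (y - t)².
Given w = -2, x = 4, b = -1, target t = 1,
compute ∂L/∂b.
∂L/∂b = -20

y = wx + b = (-2)(4) + -1 = -9
∂L/∂y = 2(y - t) = 2(-9 - 1) = -20
∂y/∂b = 1
∂L/∂b = ∂L/∂y · ∂y/∂b = -20 × 1 = -20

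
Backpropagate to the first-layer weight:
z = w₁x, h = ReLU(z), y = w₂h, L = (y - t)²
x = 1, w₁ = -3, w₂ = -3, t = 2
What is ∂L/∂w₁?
∂L/∂w₁ = 0

Forward pass:
z = w₁x = -3×1 = -3
h = ReLU(-3) = 0
y = w₂h = -3×0 = 0

Backward pass:
∂L/∂y = 2(y - t) = 2(0 - 2) = -4
∂y/∂h = w₂ = -3
∂h/∂z = 0 (ReLU derivative)
∂z/∂w₁ = x = 1

∂L/∂w₁ = -4 × -3 × 0 × 1 = 0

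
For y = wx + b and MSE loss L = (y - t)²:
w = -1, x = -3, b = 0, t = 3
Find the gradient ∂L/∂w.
∂L/∂w = 0

y = wx + b = (-1)(-3) + 0 = 3
∂L/∂y = 2(y - t) = 2(3 - 3) = 0
∂y/∂w = x = -3
∂L/∂w = ∂L/∂y · ∂y/∂w = 0 × -3 = 0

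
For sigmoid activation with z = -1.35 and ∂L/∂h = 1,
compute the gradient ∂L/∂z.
∂L/∂z = 0.1635

σ(-1.35) = 0.2059
σ'(-1.35) = σ(-1.35)(1 - σ(-1.35)) = 0.2059 × 0.7941 = 0.1635
∂L/∂z = ∂L/∂h · σ'(z) = 1 × 0.1635 = 0.1635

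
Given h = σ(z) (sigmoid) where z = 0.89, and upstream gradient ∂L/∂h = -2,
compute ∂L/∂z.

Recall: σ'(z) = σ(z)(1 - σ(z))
∂L/∂z = -0.4127

σ(0.89) = 0.7089
σ'(0.89) = σ(0.89)(1 - σ(0.89)) = 0.7089 × 0.2911 = 0.2064
∂L/∂z = ∂L/∂h · σ'(z) = -2 × 0.2064 = -0.4127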